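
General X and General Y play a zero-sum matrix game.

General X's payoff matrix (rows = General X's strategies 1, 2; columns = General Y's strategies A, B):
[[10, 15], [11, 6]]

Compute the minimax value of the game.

Row minima are 10 and 6, so General X's maximin is 10; column maxima are 11 and 15, so General Y's minimax is 11. These differ, so the equilibrium is in mixed strategies.
Let General X play 1 with probability p. General Y is indifferent when 10p + 11(1−p) = 15p + 6(1−p), giving p = 1/2.
Let General Y play A with probability q. General X is indifferent when 10q + 15(1−q) = 11q + 6(1−q), giving q = 9/10.
The value is 10·(9/10) + (15)·(1/10) = 21/2.

21/2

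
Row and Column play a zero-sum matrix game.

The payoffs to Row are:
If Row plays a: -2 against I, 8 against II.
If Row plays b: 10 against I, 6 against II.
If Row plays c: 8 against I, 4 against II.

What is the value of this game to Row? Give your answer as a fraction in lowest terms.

Row c is strictly dominated by row b, so Row never plays it.
The remaining 2×2 game on (a, b) × (I, II) has no saddle point. Let Row play a with probability p; indifference gives −2p + 10(1−p) = 8p + 6(1−p), so p = 2/7.
Similarly Column's optimal q on I is 1/7, and the value is -2·(1/7) + (8)·(6/7) = 46/7.

46/7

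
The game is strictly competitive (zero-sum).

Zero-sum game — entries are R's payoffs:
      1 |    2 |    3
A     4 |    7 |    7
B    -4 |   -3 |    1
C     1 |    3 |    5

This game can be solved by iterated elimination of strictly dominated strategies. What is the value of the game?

4

Column 2 is strictly dominated by 1 for C (4<7, -4<-3, 1<3); eliminate 2.
Row C is strictly dominated by row A (4>1, 7>5); eliminate C.
Row B is strictly dominated by row A (4>-4, 7>1); eliminate B.
Column 3 is strictly dominated by 1 for C (4<7); eliminate 3.
Only (A, 1) remains, with payoff 4.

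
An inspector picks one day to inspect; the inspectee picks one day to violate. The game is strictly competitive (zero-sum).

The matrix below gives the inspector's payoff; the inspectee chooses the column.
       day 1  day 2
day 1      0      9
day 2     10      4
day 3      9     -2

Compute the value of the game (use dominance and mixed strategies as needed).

6

Row day 3 is strictly dominated by row day 2, so the inspector never plays it.
The remaining 2×2 game on (day 1, day 2) × (day 1, day 2) has no saddle point. Let the inspector play day 1 with probability p; indifference gives 10(1−p) = 9p + 4(1−p), so p = 2/5.
Similarly the inspectee's optimal q on day 1 is 1/3, and the value is 0·(1/3) + (9)·(2/3) = 6.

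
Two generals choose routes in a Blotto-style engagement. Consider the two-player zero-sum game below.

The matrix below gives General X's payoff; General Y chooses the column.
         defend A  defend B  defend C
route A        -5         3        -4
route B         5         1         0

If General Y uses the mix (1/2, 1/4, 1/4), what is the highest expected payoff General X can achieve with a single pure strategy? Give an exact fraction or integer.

route A: (-5)·(1/2) + (3)·(1/4) + (-4)·(1/4) = -11/4.
route B: (5)·(1/2) + (1)·(1/4) + (0)·(1/4) = 11/4.
The best pure response is route B with expected payoff 11/4.

11/4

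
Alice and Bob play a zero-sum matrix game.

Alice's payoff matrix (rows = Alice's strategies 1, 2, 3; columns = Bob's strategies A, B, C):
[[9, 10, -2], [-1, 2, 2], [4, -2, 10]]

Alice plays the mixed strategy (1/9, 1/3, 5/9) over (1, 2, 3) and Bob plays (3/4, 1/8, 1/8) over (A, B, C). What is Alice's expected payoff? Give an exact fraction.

Against (3/4, 1/8, 1/8), each row's expected payoff is 1: 31/4; 2: -1/4; 3: 4.
Taking the (1/9, 1/3, 5/9)-weighted average: (1/9)·(31/4) + (1/3)·(-1/4) + (5/9)·(4) = 3.

3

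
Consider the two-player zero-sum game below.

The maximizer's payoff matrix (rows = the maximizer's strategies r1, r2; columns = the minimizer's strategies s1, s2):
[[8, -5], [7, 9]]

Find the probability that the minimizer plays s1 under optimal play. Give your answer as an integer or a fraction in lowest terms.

14/15

Row minima are -5 and 7, so the maximizer's maximin is 7; column maxima are 8 and 9, so the minimizer's minimax is 8. These differ, so the equilibrium is in mixed strategies.
Let the minimizer play s1 with probability q. The maximizer is indifferent when 8q − 5(1−q) = 7q + 9(1−q), giving q = 14/15.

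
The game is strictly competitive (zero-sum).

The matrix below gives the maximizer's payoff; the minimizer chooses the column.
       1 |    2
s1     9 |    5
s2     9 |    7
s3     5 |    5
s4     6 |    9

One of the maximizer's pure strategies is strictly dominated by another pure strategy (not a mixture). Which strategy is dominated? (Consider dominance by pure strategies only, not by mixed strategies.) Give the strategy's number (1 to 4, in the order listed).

3

Compare s3 with s2: 9 > 5, 7 > 5.
So s2 strictly dominates s3 for the maximizer; s3 is strictly dominated.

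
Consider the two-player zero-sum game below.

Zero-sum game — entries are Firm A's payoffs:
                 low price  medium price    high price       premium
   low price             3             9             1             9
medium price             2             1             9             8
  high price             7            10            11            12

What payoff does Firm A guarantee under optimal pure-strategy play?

Row minima: 1, 1, 7 → Firm A's maximin is 7.
Column maxima: 7, 10, 11, 12 → Firm B's minimax is 7.
They coincide at (high price, low price), so the value is 7.

7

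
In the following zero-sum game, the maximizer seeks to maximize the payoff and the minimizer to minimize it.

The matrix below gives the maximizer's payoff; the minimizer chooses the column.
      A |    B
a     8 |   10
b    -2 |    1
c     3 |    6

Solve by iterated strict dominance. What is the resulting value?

Row b is strictly dominated by row a (8>-2, 10>1); eliminate b.
Row c is strictly dominated by row a (8>3, 10>6); eliminate c.
Column B is strictly dominated by A for the minimizer (8<10); eliminate B.
Only (a, A) remains, with payoff 8.

8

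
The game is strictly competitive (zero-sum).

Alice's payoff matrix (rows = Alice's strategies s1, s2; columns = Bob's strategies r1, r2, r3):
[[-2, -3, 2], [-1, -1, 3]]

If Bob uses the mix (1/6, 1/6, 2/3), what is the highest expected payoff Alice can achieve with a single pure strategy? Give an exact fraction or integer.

5/3

s1: (-2)·(1/6) + (-3)·(1/6) + (2)·(2/3) = 1/2.
s2: (-1)·(1/6) + (-1)·(1/6) + (3)·(2/3) = 5/3.
The best pure response is s2 with expected payoff 5/3.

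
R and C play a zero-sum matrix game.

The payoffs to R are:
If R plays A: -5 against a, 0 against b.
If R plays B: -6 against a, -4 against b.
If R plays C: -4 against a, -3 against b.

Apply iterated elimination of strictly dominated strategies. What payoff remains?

-4

Row B is strictly dominated by row A (-5>-6, 0>-4); eliminate B.
Column b is strictly dominated by a for C (-5<0, -4<-3); eliminate b.
Row A is strictly dominated by row C (-4>-5); eliminate A.
Only (C, a) remains, with payoff -4.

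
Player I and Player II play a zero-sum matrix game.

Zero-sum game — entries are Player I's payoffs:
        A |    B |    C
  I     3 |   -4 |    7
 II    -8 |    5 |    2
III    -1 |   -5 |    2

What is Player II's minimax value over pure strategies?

3

The worst case (largest entry) in each column is A: 3, B: 5, C: 7.
The best (smallest) of these is 3.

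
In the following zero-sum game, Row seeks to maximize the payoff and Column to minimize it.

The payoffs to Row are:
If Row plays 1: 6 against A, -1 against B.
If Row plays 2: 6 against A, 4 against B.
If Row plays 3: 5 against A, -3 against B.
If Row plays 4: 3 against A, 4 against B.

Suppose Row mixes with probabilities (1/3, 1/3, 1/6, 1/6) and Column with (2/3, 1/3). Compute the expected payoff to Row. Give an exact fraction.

Against (2/3, 1/3), each row's expected payoff is 1: 11/3; 2: 16/3; 3: 7/3; 4: 10/3.
Taking the (1/3, 1/3, 1/6, 1/6)-weighted average: (1/3)·(11/3) + (1/3)·(16/3) + (1/6)·(7/3) + (1/6)·(10/3) = 71/18.

71/18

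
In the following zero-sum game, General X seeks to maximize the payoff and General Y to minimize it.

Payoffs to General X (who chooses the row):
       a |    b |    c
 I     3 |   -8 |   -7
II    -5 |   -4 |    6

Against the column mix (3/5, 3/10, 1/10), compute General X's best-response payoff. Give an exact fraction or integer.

I: (3)·(3/5) + (-8)·(3/10) + (-7)·(1/10) = -13/10.
II: (-5)·(3/5) + (-4)·(3/10) + (6)·(1/10) = -18/5.
The best pure response is I with expected payoff -13/10.

-13/10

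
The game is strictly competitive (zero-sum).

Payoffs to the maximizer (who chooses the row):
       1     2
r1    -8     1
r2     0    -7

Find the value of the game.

-7/2

Row minima are -8 and -7, so the maximizer's maximin is -7; column maxima are 0 and 1, so the minimizer's minimax is 0. These differ, so the equilibrium is in mixed strategies.
Let the maximizer play r1 with probability p. The minimizer is indifferent when −8p = p − 7(1−p), giving p = 7/16.
Let the minimizer play 1 with probability q. The maximizer is indifferent when −8q + (1−q) = −7(1−q), giving q = 1/2.
The value is -8·(1/2) + (1)·(1/2) = -7/2.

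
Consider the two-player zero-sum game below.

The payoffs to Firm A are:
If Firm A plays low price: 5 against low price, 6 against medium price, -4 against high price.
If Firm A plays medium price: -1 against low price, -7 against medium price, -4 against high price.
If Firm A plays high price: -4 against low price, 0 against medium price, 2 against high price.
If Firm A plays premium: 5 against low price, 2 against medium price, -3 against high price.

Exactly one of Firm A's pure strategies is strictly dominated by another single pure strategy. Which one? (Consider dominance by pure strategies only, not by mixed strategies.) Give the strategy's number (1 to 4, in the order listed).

2

Compare medium price with premium: 5 > -1, 2 > -7, -3 > -4.
So premium strictly dominates medium price for Firm A; medium price is strictly dominated.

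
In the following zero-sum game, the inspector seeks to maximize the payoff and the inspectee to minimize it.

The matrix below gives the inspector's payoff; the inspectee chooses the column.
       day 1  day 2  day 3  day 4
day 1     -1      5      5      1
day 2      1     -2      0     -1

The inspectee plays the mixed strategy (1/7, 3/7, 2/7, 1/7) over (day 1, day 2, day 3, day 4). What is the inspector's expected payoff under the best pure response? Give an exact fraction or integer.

25/7

day 1: (-1)·(1/7) + (5)·(3/7) + (5)·(2/7) + (1)·(1/7) = 25/7.
day 2: (1)·(1/7) + (-2)·(3/7) + (0)·(2/7) + (-1)·(1/7) = -6/7.
The best pure response is day 1 with expected payoff 25/7.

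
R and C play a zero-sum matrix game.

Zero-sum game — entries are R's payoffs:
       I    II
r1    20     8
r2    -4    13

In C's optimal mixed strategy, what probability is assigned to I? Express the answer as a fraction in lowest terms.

Row minima are 8 and -4, so R's maximin is 8; column maxima are 20 and 13, so C's minimax is 13. These differ, so the equilibrium is in mixed strategies.
Let C play I with probability q. R is indifferent when 20q + 8(1−q) = −4q + 13(1−q), giving q = 5/29.

5/29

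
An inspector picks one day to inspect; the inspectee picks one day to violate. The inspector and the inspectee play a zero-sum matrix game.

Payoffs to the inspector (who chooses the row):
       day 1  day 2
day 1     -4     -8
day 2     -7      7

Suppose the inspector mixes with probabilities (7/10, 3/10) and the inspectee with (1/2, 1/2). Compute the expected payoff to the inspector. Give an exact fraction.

-21/5

Against (1/2, 1/2), each row's expected payoff is day 1: -6; day 2: 0.
Taking the (7/10, 3/10)-weighted average: (7/10)·(-6) + (3/10)·(0) = -21/5.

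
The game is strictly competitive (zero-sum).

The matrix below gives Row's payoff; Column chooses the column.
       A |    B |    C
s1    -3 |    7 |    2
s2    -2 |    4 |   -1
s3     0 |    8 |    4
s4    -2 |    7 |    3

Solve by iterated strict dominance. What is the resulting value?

0

Column B is strictly dominated by A for Column (-3<7, -2<4, 0<8, -2<7); eliminate B.
Row s1 is strictly dominated by row s3 (0>-3, 4>2); eliminate s1.
Column C is strictly dominated by A for Column (-2<-1, 0<4, -2<3); eliminate C.
Row s2 is strictly dominated by row s3 (0>-2); eliminate s2.
Row s4 is strictly dominated by row s3 (0>-2); eliminate s4.
Only (s3, A) remains, with payoff 0.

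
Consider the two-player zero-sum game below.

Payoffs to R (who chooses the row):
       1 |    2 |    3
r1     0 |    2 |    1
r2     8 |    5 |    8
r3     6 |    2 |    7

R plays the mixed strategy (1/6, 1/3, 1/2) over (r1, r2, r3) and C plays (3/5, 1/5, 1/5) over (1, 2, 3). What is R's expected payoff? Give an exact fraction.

79/15

Against (3/5, 1/5, 1/5), each row's expected payoff is r1: 3/5; r2: 37/5; r3: 27/5.
Taking the (1/6, 1/3, 1/2)-weighted average: (1/6)·(3/5) + (1/3)·(37/5) + (1/2)·(27/5) = 79/15.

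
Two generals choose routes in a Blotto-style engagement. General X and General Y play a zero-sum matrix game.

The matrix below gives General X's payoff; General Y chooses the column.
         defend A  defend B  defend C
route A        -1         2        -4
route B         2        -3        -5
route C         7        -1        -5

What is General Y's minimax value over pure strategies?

-4

The worst case (largest entry) in each column is defend A: 7, defend B: 2, defend C: -4.
The best (smallest) of these is -4.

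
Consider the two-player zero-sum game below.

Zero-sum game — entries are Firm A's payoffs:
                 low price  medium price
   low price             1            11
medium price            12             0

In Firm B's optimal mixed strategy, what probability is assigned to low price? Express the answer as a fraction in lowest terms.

1/2

Row minima are 1 and 0, so Firm A's maximin is 1; column maxima are 12 and 11, so Firm B's minimax is 11. These differ, so the equilibrium is in mixed strategies.
Let Firm B play low price with probability q. Firm A is indifferent when q + 11(1−q) = 12q, giving q = 1/2.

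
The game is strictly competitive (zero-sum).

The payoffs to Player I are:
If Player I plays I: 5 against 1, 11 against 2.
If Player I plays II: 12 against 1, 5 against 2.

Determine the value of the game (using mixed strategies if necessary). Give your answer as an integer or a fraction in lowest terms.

107/13

Row minima are 5 and 5, so Player I's maximin is 5; column maxima are 12 and 11, so Player II's minimax is 11. These differ, so the equilibrium is in mixed strategies.
Let Player I play I with probability p. Player II is indifferent when 5p + 12(1−p) = 11p + 5(1−p), giving p = 7/13.
Let Player II play 1 with probability q. Player I is indifferent when 5q + 11(1−q) = 12q + 5(1−q), giving q = 6/13.
The value is 5·(6/13) + (11)·(7/13) = 107/13.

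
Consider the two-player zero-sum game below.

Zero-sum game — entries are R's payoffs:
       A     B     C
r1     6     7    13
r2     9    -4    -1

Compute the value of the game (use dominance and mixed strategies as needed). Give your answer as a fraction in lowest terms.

Column C is strictly dominated by B for C (it gives R more in every row).
The remaining 2×2 game on (r1, r2) × (A, B) has no saddle point. Let R play r1 with probability p; indifference gives 6p + 9(1−p) = 7p − 4(1−p), so p = 13/14.
Similarly C's optimal q on A is 11/14, and the value is 6·(11/14) + (7)·(3/14) = 87/14.

87/14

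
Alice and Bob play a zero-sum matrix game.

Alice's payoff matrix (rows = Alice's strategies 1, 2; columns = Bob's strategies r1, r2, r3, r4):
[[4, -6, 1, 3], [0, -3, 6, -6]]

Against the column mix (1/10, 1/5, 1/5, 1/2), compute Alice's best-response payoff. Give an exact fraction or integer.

9/10

1: (4)·(1/10) + (-6)·(1/5) + (1)·(1/5) + (3)·(1/2) = 9/10.
2: (0)·(1/10) + (-3)·(1/5) + (6)·(1/5) + (-6)·(1/2) = -12/5.
The best pure response is 1 with expected payoff 9/10.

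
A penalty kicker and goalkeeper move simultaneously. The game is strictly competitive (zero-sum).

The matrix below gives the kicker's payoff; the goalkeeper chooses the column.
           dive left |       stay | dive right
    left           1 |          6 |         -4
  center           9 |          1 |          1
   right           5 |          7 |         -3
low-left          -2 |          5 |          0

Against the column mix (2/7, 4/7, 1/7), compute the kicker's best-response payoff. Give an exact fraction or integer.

left: (1)·(2/7) + (6)·(4/7) + (-4)·(1/7) = 22/7.
center: (9)·(2/7) + (1)·(4/7) + (1)·(1/7) = 23/7.
right: (5)·(2/7) + (7)·(4/7) + (-3)·(1/7) = 5.
low-left: (-2)·(2/7) + (5)·(4/7) + (0)·(1/7) = 16/7.
The best pure response is right with expected payoff 5.

5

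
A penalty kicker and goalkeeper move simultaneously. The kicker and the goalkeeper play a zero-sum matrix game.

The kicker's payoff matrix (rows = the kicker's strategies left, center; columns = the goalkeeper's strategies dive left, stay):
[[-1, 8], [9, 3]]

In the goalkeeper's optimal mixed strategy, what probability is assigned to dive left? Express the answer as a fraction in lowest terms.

1/3

Row minima are -1 and 3, so the kicker's maximin is 3; column maxima are 9 and 8, so the goalkeeper's minimax is 8. These differ, so the equilibrium is in mixed strategies.
Let the goalkeeper play dive left with probability q. The kicker is indifferent when −q + 8(1−q) = 9q + 3(1−q), giving q = 1/3.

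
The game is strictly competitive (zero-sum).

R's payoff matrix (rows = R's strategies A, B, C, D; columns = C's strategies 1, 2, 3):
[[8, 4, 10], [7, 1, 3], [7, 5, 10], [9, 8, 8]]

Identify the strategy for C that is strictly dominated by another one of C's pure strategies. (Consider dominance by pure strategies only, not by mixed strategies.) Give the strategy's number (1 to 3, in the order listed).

C prefers columns that give R less. Compare 1 with 2: 4 < 8, 1 < 7, 5 < 7, 8 < 9.
So 2 strictly dominates 1 for C; 1 is strictly dominated.

1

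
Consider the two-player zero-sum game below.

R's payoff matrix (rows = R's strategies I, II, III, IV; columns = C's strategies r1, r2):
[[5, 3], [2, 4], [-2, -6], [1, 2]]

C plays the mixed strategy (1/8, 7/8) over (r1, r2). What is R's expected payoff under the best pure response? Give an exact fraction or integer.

I: (5)·(1/8) + (3)·(7/8) = 13/4.
II: (2)·(1/8) + (4)·(7/8) = 15/4.
III: (-2)·(1/8) + (-6)·(7/8) = -11/2.
IV: (1)·(1/8) + (2)·(7/8) = 15/8.
The best pure response is II with expected payoff 15/4.

15/4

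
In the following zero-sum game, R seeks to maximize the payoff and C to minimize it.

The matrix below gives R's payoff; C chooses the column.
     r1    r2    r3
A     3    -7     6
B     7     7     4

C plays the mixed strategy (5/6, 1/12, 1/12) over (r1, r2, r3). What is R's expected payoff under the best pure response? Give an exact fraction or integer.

27/4

A: (3)·(5/6) + (-7)·(1/12) + (6)·(1/12) = 29/12.
B: (7)·(5/6) + (7)·(1/12) + (4)·(1/12) = 27/4.
The best pure response is B with expected payoff 27/4.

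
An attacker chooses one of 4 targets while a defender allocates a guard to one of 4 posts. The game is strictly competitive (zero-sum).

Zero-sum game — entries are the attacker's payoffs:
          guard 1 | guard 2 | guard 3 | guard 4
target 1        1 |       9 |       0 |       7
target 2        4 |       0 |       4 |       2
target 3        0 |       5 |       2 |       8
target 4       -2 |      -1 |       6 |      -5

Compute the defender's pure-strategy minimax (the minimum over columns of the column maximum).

The worst case (largest entry) in each column is guard 1: 4, guard 2: 9, guard 3: 6, guard 4: 8.
The best (smallest) of these is 4.

4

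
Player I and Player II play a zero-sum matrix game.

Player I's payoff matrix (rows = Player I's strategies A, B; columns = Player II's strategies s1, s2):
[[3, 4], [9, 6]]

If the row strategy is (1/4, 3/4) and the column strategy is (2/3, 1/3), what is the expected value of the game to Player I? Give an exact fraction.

41/6

Against (2/3, 1/3), each row's expected payoff is A: 10/3; B: 8.
Taking the (1/4, 3/4)-weighted average: (1/4)·(10/3) + (3/4)·(8) = 41/6.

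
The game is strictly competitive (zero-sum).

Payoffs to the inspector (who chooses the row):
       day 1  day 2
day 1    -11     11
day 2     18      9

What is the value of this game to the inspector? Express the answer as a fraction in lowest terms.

297/31

Row minima are -11 and 9, so the inspector's maximin is 9; column maxima are 18 and 11, so the inspectee's minimax is 11. These differ, so the equilibrium is in mixed strategies.
Let the inspector play day 1 with probability p. The inspectee is indifferent when −11p + 18(1−p) = 11p + 9(1−p), giving p = 9/31.
Let the inspectee play day 1 with probability q. The inspector is indifferent when −11q + 11(1−q) = 18q + 9(1−q), giving q = 2/31.
The value is -11·(2/31) + (11)·(29/31) = 297/31.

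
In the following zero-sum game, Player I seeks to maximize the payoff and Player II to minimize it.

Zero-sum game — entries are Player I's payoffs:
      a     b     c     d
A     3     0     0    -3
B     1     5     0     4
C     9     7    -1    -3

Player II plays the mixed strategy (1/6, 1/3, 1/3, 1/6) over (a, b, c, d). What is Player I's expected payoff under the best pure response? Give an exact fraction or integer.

3

A: (3)·(1/6) + (0)·(1/3) + (0)·(1/3) + (-3)·(1/6) = 0.
B: (1)·(1/6) + (5)·(1/3) + (0)·(1/3) + (4)·(1/6) = 5/2.
C: (9)·(1/6) + (7)·(1/3) + (-1)·(1/3) + (-3)·(1/6) = 3.
The best pure response is C with expected payoff 3.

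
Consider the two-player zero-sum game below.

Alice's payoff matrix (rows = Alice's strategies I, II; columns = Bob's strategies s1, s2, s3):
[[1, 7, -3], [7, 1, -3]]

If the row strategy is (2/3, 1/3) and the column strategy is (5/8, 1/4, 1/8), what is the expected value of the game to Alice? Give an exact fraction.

Against (5/8, 1/4, 1/8), each row's expected payoff is I: 2; II: 17/4.
Taking the (2/3, 1/3)-weighted average: (2/3)·(2) + (1/3)·(17/4) = 11/4.

11/4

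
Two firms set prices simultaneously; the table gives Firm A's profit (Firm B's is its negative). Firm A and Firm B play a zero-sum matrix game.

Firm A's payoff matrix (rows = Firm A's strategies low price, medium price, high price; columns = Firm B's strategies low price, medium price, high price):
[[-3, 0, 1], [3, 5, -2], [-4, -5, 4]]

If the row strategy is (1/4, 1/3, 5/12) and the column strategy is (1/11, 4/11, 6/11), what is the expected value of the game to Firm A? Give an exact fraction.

Against (1/11, 4/11, 6/11), each row's expected payoff is low price: 3/11; medium price: 1; high price: 0.
Taking the (1/4, 1/3, 5/12)-weighted average: (1/4)·(3/11) + (1/3)·(1) + (5/12)·(0) = 53/132.

53/132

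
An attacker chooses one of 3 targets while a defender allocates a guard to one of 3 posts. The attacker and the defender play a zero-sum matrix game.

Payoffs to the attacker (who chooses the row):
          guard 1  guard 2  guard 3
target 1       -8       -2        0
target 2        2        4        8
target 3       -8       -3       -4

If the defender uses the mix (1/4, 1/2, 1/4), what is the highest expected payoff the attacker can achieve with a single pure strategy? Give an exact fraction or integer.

9/2

target 1: (-8)·(1/4) + (-2)·(1/2) + (0)·(1/4) = -3.
target 2: (2)·(1/4) + (4)·(1/2) + (8)·(1/4) = 9/2.
target 3: (-8)·(1/4) + (-3)·(1/2) + (-4)·(1/4) = -9/2.
The best pure response is target 2 with expected payoff 9/2.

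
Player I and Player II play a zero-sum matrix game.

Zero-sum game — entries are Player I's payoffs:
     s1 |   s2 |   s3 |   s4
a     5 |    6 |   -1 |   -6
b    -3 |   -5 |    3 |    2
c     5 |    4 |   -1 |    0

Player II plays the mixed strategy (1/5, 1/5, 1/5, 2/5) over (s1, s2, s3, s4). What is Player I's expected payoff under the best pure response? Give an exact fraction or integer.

8/5

a: (5)·(1/5) + (6)·(1/5) + (-1)·(1/5) + (-6)·(2/5) = -2/5.
b: (-3)·(1/5) + (-5)·(1/5) + (3)·(1/5) + (2)·(2/5) = -1/5.
c: (5)·(1/5) + (4)·(1/5) + (-1)·(1/5) + (0)·(2/5) = 8/5.
The best pure response is c with expected payoff 8/5.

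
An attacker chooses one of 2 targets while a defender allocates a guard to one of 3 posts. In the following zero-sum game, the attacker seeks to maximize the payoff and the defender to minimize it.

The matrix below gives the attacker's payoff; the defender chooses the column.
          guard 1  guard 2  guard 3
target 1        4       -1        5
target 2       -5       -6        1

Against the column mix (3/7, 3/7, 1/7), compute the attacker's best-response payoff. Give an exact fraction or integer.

target 1: (4)·(3/7) + (-1)·(3/7) + (5)·(1/7) = 2.
target 2: (-5)·(3/7) + (-6)·(3/7) + (1)·(1/7) = -32/7.
The best pure response is target 1 with expected payoff 2.

2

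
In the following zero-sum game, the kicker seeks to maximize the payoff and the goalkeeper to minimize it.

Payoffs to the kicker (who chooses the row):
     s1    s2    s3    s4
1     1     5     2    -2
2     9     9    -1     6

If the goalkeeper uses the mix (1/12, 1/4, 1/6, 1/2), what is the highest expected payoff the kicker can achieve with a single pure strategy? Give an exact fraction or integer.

1: (1)·(1/12) + (5)·(1/4) + (2)·(1/6) + (-2)·(1/2) = 2/3.
2: (9)·(1/12) + (9)·(1/4) + (-1)·(1/6) + (6)·(1/2) = 35/6.
The best pure response is 2 with expected payoff 35/6.

35/6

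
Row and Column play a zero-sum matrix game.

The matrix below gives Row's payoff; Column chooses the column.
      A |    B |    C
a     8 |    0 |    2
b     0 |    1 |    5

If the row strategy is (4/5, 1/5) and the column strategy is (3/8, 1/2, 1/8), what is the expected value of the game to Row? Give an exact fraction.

113/40

Against (3/8, 1/2, 1/8), each row's expected payoff is a: 13/4; b: 9/8.
Taking the (4/5, 1/5)-weighted average: (4/5)·(13/4) + (1/5)·(9/8) = 113/40.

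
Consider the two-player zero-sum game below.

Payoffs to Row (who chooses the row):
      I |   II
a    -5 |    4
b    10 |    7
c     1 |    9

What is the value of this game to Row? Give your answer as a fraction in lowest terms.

Row a is strictly dominated by row c, so Row never plays it.
The remaining 2×2 game on (b, c) × (I, II) has no saddle point. Let Row play b with probability p; indifference gives 10p + (1−p) = 7p + 9(1−p), so p = 8/11.
Similarly Column's optimal q on I is 2/11, and the value is 10·(2/11) + (7)·(9/11) = 83/11.

83/11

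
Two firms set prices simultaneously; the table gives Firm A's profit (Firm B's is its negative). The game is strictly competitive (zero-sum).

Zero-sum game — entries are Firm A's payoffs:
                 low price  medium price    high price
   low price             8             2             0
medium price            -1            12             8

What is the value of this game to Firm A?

64/17

Column medium price is strictly dominated by high price for Firm B (it gives Firm A more in every row).
The remaining 2×2 game on (low price, medium price) × (low price, high price) has no saddle point. Let Firm A play low price with probability p; indifference gives 8p − (1−p) = 8(1−p), so p = 9/17.
Similarly Firm B's optimal q on low price is 8/17, and the value is 8·(8/17) + (0)·(9/17) = 64/17.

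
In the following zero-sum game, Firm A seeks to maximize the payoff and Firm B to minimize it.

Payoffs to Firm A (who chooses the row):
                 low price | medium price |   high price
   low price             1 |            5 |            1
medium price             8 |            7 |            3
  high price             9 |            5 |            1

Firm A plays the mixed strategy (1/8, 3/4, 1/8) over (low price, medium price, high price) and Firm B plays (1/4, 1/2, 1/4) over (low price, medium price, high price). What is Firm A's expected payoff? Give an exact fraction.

Against (1/4, 1/2, 1/4), each row's expected payoff is low price: 3; medium price: 25/4; high price: 5.
Taking the (1/8, 3/4, 1/8)-weighted average: (1/8)·(3) + (3/4)·(25/4) + (1/8)·(5) = 91/16.

91/16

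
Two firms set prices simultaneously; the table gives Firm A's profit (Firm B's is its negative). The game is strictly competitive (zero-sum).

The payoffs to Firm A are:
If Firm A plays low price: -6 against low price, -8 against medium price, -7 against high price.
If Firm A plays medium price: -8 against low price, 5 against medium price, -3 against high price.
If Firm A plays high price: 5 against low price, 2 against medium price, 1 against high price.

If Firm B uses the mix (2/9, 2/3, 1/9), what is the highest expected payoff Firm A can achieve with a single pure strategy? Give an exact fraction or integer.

23/9

low price: (-6)·(2/9) + (-8)·(2/3) + (-7)·(1/9) = -67/9.
medium price: (-8)·(2/9) + (5)·(2/3) + (-3)·(1/9) = 11/9.
high price: (5)·(2/9) + (2)·(2/3) + (1)·(1/9) = 23/9.
The best pure response is high price with expected payoff 23/9.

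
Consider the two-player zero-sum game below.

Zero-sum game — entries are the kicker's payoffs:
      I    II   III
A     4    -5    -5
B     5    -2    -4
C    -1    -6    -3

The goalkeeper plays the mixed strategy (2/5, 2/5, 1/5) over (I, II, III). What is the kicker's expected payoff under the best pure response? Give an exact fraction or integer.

2/5

A: (4)·(2/5) + (-5)·(2/5) + (-5)·(1/5) = -7/5.
B: (5)·(2/5) + (-2)·(2/5) + (-4)·(1/5) = 2/5.
C: (-1)·(2/5) + (-6)·(2/5) + (-3)·(1/5) = -17/5.
The best pure response is B with expected payoff 2/5.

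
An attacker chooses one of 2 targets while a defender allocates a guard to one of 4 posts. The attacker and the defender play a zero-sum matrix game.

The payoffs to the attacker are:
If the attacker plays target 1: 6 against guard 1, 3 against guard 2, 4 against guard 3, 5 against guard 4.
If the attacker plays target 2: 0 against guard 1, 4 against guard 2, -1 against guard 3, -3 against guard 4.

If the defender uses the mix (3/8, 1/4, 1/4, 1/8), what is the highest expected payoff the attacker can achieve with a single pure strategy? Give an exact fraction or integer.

target 1: (6)·(3/8) + (3)·(1/4) + (4)·(1/4) + (5)·(1/8) = 37/8.
target 2: (0)·(3/8) + (4)·(1/4) + (-1)·(1/4) + (-3)·(1/8) = 3/8.
The best pure response is target 1 with expected payoff 37/8.

37/8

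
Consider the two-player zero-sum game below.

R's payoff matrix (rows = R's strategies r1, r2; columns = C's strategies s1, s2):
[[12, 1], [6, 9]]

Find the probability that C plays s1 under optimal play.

4/7

Row minima are 1 and 6, so R's maximin is 6; column maxima are 12 and 9, so C's minimax is 9. These differ, so the equilibrium is in mixed strategies.
Let C play s1 with probability q. R is indifferent when 12q + (1−q) = 6q + 9(1−q), giving q = 4/7.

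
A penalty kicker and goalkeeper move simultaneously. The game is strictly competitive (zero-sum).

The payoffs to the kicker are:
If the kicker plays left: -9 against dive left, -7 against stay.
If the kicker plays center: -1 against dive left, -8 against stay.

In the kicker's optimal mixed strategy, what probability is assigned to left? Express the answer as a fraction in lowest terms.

Row minima are -9 and -8, so the kicker's maximin is -8; column maxima are -1 and -7, so the goalkeeper's minimax is -7. These differ, so the equilibrium is in mixed strategies.
Let the kicker play left with probability p. The goalkeeper is indifferent when −9p − (1−p) = −7p − 8(1−p), giving p = 7/9.

7/9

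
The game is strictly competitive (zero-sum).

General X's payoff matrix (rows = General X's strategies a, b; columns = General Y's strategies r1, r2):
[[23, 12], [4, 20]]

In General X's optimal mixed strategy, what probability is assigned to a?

Row minima are 12 and 4, so General X's maximin is 12; column maxima are 23 and 20, so General Y's minimax is 20. These differ, so the equilibrium is in mixed strategies.
Let General X play a with probability p. General Y is indifferent when 23p + 4(1−p) = 12p + 20(1−p), giving p = 16/27.

16/27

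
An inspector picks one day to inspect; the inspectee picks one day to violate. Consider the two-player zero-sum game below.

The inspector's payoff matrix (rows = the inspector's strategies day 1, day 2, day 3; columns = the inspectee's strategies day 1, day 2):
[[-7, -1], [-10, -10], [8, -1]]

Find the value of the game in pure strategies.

Row minima: -7, -10, -1 → the inspector's maximin is -1.
Column maxima: 8, -1 → the inspectee's minimax is -1.
They coincide at (day 3, day 2), so the value is -1.

-1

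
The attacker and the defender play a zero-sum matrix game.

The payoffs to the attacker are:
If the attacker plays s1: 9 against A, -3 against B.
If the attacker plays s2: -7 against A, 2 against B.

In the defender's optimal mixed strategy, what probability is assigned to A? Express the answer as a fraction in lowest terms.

5/21

Row minima are -3 and -7, so the attacker's maximin is -3; column maxima are 9 and 2, so the defender's minimax is 2. These differ, so the equilibrium is in mixed strategies.
Let the defender play A with probability q. The attacker is indifferent when 9q − 3(1−q) = −7q + 2(1−q), giving q = 5/21.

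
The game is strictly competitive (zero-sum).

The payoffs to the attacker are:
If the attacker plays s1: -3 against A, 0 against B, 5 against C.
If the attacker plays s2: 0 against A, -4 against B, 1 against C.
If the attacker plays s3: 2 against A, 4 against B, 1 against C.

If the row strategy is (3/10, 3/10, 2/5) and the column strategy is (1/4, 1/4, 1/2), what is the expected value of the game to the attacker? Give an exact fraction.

Against (1/4, 1/4, 1/2), each row's expected payoff is s1: 7/4; s2: -1/2; s3: 2.
Taking the (3/10, 3/10, 2/5)-weighted average: (3/10)·(7/4) + (3/10)·(-1/2) + (2/5)·(2) = 47/40.

47/40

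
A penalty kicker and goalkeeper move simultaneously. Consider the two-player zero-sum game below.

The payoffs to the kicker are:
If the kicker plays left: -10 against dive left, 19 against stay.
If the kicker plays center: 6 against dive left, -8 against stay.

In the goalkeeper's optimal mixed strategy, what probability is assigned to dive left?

Row minima are -10 and -8, so the kicker's maximin is -8; column maxima are 6 and 19, so the goalkeeper's minimax is 6. These differ, so the equilibrium is in mixed strategies.
Let the goalkeeper play dive left with probability q. The kicker is indifferent when −10q + 19(1−q) = 6q − 8(1−q), giving q = 27/43.

27/43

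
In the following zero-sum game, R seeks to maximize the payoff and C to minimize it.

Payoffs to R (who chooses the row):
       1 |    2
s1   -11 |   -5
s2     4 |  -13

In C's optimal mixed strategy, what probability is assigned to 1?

Row minima are -11 and -13, so R's maximin is -11; column maxima are 4 and -5, so C's minimax is -5. These differ, so the equilibrium is in mixed strategies.
Let C play 1 with probability q. R is indifferent when −11q − 5(1−q) = 4q − 13(1−q), giving q = 8/23.

8/23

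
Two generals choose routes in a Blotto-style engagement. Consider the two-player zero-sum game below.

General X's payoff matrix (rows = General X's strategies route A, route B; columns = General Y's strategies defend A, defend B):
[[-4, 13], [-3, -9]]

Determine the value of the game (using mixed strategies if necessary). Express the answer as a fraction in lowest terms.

Row minima are -4 and -9, so General X's maximin is -4; column maxima are -3 and 13, so General Y's minimax is -3. These differ, so the equilibrium is in mixed strategies.
Let General X play route A with probability p. General Y is indifferent when −4p − 3(1−p) = 13p − 9(1−p), giving p = 6/23.
Let General Y play defend A with probability q. General X is indifferent when −4q + 13(1−q) = −3q − 9(1−q), giving q = 22/23.
The value is -4·(22/23) + (13)·(1/23) = -75/23.

-75/23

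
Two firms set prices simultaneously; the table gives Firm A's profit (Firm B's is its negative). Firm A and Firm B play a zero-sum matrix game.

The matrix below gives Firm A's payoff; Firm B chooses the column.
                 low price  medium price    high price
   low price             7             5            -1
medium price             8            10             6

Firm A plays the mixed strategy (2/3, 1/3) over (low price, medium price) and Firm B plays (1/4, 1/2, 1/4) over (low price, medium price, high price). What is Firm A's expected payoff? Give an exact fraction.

11/2

Against (1/4, 1/2, 1/4), each row's expected payoff is low price: 4; medium price: 17/2.
Taking the (2/3, 1/3)-weighted average: (2/3)·(4) + (1/3)·(17/2) = 11/2.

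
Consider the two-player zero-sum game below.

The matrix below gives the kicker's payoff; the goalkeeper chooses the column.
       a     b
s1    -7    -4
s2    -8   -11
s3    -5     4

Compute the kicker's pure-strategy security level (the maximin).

The worst-case payoff for each row is s1: -7, s2: -11, s3: -5.
The best of these is -5.

-5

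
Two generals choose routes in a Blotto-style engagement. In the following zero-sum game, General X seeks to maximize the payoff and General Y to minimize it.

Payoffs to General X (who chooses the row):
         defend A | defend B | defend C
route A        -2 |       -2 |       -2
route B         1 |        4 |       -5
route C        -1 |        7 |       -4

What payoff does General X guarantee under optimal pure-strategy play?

Row minima: -2, -5, -4 → General X's maximin is -2.
Column maxima: 1, 7, -2 → General Y's minimax is -2.
They coincide at (route A, defend C), so the value is -2.

-2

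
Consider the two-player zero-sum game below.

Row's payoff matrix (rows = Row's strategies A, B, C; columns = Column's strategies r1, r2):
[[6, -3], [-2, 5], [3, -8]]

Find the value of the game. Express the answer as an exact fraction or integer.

3/2

Row C is strictly dominated by row A, so Row never plays it.
The remaining 2×2 game on (A, B) × (r1, r2) has no saddle point. Let Row play A with probability p; indifference gives 6p − 2(1−p) = −3p + 5(1−p), so p = 7/16.
Similarly Column's optimal q on r1 is 1/2, and the value is 6·(1/2) + (-3)·(1/2) = 3/2.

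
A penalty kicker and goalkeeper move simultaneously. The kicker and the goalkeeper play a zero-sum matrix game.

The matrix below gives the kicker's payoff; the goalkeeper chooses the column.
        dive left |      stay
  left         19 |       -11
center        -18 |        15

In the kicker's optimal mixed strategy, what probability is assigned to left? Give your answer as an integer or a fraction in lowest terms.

11/21

Row minima are -11 and -18, so the kicker's maximin is -11; column maxima are 19 and 15, so the goalkeeper's minimax is 15. These differ, so the equilibrium is in mixed strategies.
Let the kicker play left with probability p. The goalkeeper is indifferent when 19p − 18(1−p) = −11p + 15(1−p), giving p = 11/21.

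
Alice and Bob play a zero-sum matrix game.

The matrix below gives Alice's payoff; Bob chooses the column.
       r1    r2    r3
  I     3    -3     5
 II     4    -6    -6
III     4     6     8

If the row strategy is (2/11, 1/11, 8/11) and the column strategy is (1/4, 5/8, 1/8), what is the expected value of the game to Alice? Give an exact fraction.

83/22

Against (1/4, 5/8, 1/8), each row's expected payoff is I: -1/2; II: -7/2; III: 23/4.
Taking the (2/11, 1/11, 8/11)-weighted average: (2/11)·(-1/2) + (1/11)·(-7/2) + (8/11)·(23/4) = 83/22.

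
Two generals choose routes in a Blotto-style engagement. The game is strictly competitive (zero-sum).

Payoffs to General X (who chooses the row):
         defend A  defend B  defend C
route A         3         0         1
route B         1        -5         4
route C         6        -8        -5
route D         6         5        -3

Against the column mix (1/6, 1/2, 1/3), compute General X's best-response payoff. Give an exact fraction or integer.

5/2

route A: (3)·(1/6) + (0)·(1/2) + (1)·(1/3) = 5/6.
route B: (1)·(1/6) + (-5)·(1/2) + (4)·(1/3) = -1.
route C: (6)·(1/6) + (-8)·(1/2) + (-5)·(1/3) = -14/3.
route D: (6)·(1/6) + (5)·(1/2) + (-3)·(1/3) = 5/2.
The best pure response is route D with expected payoff 5/2.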